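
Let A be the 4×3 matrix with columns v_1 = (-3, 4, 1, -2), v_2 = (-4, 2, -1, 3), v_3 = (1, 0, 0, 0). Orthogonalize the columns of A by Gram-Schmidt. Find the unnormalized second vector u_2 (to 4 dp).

u_2 = (-2.7000, 0.2667, -1.4333, 3.8667)

v_1 = (-3, 4, 1, -2); ‖v_1‖ = 5.4772, so e_1 = (-0.5477, 0.7303, 0.1826, -0.3651).
e_1·v_2 = (-0.5477)·(-4) + 0.7303·2 + 0.1826·(-1) + (-0.3651)·3 = 2.3735.
u_2 = v_2 − 2.3735·e_1 = (-2.7000, 0.2667, -1.4333, 3.8667).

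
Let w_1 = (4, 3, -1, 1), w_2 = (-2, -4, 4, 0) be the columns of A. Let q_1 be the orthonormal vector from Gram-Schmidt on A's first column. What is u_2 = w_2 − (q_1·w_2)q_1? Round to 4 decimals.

w_1 = (4, 3, -1, 1); ‖w_1‖ = 5.1962, so q_1 = (0.7698, 0.5774, -0.1925, 0.1925).
q_1·w_2 = 0.7698·(-2) + 0.5774·(-4) + (-0.1925)·4 + 0.1925·0 = -4.6188.
u_2 = w_2 + 4.6188·q_1 = (1.5556, -1.3333, 3.1111, 0.8889).

u_2 = (1.5556, -1.3333, 3.1111, 0.8889)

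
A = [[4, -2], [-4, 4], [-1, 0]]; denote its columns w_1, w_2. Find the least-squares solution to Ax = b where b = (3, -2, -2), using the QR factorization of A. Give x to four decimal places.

w_1 = (4, -4, -1); ‖w_1‖ = 5.7446, so q_1 = (0.6963, -0.6963, -0.1741).
q_1·w_2 = 0.6963·(-2) + (-0.6963)·4 + (-0.1741)·0 = -4.1779.
u_2 = w_2 + 4.1779·q_1 = (0.9091, 1.0909, -0.7273).
‖u_2‖ = 1.5954, so q_2 = (0.5698, 0.6838, -0.4558).
Qᵀb = (3.8297, 1.2536).
Back-substitute: x_2 = 1.2536/1.5954 = 0.7857.
x_1 = (3.8297 + 4.1779·0.7857)/5.7446 = 1.2381.

x = (1.2381, 0.7857)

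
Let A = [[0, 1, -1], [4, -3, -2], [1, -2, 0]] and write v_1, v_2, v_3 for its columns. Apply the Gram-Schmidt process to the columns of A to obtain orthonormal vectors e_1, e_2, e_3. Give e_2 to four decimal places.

e_2 = (0.6362, 0.1871, -0.7485)

e_1 = v_1/‖v_1‖ = (0, 4, 1)/4.1231 = (0.0000, 0.9701, 0.2425).
r_{12} = e_1·v_2 = -3.3955.
u_2 = v_2 + 3.3955·e_1 = (1.0000, 0.2941, -1.1765).
‖u_2‖ = 1.5718, so e_2 = (0.6362, 0.1871, -0.7485).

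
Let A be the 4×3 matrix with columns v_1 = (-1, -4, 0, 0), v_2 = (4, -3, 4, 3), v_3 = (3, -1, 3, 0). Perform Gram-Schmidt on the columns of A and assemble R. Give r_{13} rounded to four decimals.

r_{13} = 0.2425

q_1 = v_1/‖v_1‖ = (-1, -4, 0, 0)/4.1231 = (-0.2425, -0.9701, 0.0000, 0.0000).
r_{13} = q_1·v_3 = 0.2425.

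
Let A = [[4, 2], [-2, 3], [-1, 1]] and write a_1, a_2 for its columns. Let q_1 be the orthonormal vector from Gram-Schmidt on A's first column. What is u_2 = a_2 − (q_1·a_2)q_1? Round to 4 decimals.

q_1 = a_1/‖a_1‖ = (4, -2, -1)/4.5826 = (0.8729, -0.4364, -0.2182).
r_{12} = q_1·a_2 = 0.2182.
u_2 = a_2 − 0.2182·q_1 = (1.8095, 3.0952, 1.0476).

u_2 = (1.8095, 3.0952, 1.0476)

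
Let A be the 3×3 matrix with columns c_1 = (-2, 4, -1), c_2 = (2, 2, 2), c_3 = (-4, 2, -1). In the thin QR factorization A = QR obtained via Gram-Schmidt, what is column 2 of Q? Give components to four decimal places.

e_2 = (0.6374, 0.4711, 0.6097)

c_1 = (-2, 4, -1); ‖c_1‖ = 4.5826, so e_1 = (-0.4364, 0.8729, -0.2182).
e_1·c_2 = (-0.4364)·2 + 0.8729·2 + (-0.2182)·2 = 0.4364.
u_2 = c_2 − 0.4364·e_1 = (2.1905, 1.6190, 2.0952).
‖u_2‖ = 3.4365, so e_2 = (0.6374, 0.4711, 0.6097).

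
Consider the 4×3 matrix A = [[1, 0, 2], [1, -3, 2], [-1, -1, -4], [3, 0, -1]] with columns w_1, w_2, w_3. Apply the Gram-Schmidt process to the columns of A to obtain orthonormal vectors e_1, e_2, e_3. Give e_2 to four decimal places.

w_1 = (1, 1, -1, 3); ‖w_1‖ = 3.4641, so e_1 = (0.2887, 0.2887, -0.2887, 0.8660).
e_1·w_2 = 0.2887·0 + 0.2887·(-3) + (-0.2887)·(-1) + 0.8660·0 = -0.5774.
u_2 = w_2 + 0.5774·e_1 = (0.1667, -2.8333, -1.1667, 0.5000).
‖u_2‖ = 3.1091, so e_2 = (0.0536, -0.9113, -0.3752, 0.1608).

e_2 = (0.0536, -0.9113, -0.3752, 0.1608)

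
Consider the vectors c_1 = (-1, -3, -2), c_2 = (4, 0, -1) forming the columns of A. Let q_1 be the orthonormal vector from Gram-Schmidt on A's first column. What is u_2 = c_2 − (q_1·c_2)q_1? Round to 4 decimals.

c_1 = (-1, -3, -2); ‖c_1‖ = 3.7417, so q_1 = (-0.2673, -0.8018, -0.5345).
q_1·c_2 = (-0.2673)·4 + (-0.8018)·0 + (-0.5345)·(-1) = -0.5345.
u_2 = c_2 + 0.5345·q_1 = (3.8571, -0.4286, -1.2857).

u_2 = (3.8571, -0.4286, -1.2857)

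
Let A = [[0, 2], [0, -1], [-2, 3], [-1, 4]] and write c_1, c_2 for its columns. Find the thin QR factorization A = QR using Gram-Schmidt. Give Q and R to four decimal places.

e_1 = c_1/‖c_1‖ = (0, 0, -2, -1)/2.2361 = (0.0000, 0.0000, -0.8944, -0.4472).
r_{12} = e_1·c_2 = -4.4721.
u_2 = c_2 + 4.4721·e_1 = (2.0000, -1.0000, -1.0000, 2.0000).
‖u_2‖ = 3.1623, so e_2 = (0.6325, -0.3162, -0.3162, 0.6325).

Q = [[0.0000, 0.6325], [0.0000, -0.3162], [-0.8944, -0.3162], [-0.4472, 0.6325]], R = [[2.2361, -4.4721], [0.0000, 3.1623]]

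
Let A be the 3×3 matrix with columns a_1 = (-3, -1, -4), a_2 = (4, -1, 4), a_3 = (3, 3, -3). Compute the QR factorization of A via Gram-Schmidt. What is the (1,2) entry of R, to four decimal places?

a_1 = (-3, -1, -4); ‖a_1‖ = 5.0990, so q_1 = (-0.5883, -0.1961, -0.7845).
r_{12} = q_1·a_2 = -5.2951.

r_{12} = -5.2951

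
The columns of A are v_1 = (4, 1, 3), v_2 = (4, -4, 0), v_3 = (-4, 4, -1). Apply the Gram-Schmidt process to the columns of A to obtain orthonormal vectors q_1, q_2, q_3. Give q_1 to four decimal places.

q_1 = v_1/‖v_1‖ = (4, 1, 3)/5.0990 = (0.7845, 0.1961, 0.5883).

q_1 = (0.7845, 0.1961, 0.5883)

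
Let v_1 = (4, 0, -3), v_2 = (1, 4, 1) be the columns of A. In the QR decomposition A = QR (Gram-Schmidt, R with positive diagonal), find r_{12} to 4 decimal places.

r_{12} = 0.2000

e_1 = v_1/‖v_1‖ = (4, 0, -3)/5.0000 = (0.8000, 0.0000, -0.6000).
r_{12} = e_1·v_2 = 0.2000.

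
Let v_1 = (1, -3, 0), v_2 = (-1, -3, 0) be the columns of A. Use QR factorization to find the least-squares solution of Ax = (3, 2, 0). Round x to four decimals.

x = (1.1667, -1.8333)

v_1 = (1, -3, 0); ‖v_1‖ = 3.1623, so q_1 = (0.3162, -0.9487, 0.0000).
q_1·v_2 = 0.3162·(-1) + (-0.9487)·(-3) + 0.0000·0 = 2.5298.
u_2 = v_2 − 2.5298·q_1 = (-1.8000, -0.6000, 0.0000).
‖u_2‖ = 1.8974, so q_2 = (-0.9487, -0.3162, 0.0000).
Qᵀb = (-0.9487, -3.4785).
Back-substitute: x_2 = -3.4785/1.8974 = -1.8333.
x_1 = (-0.9487 − 2.5298·(-1.8333))/3.1623 = 1.1667.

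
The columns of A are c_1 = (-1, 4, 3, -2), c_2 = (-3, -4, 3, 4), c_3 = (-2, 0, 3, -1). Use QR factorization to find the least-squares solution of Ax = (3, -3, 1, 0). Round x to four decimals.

x = (-0.7880, -0.2212, 0.6912)

q_1 = c_1/‖c_1‖ = (-1, 4, 3, -2)/5.4772 = (-0.1826, 0.7303, 0.5477, -0.3651).
r_{12} = q_1·c_2 = -2.1909.
u_2 = c_2 + 2.1909·q_1 = (-3.4000, -2.4000, 4.2000, 3.2000).
‖u_2‖ = 6.7231, so q_2 = (-0.5057, -0.3570, 0.6247, 0.4760).
r_{13} = q_1·c_3 = 2.3735; r_{23} = q_2·c_3 = 2.4096.
u_3 = c_3 − 2.3735·q_1 − 2.4096·q_2 = (-0.3481, -0.8732, 0.1947, -1.2802).
‖u_3‖ = 1.6001, so q_3 = (-0.2175, -0.5457, 0.1217, -0.8001).
Qᵀb = (-2.1909, 0.1785, 1.1061).
Back-substitute: x_3 = 1.1061/1.6001 = 0.6912.
x_2 = (0.1785 − 2.4096·0.6912)/6.7231 = -0.2212.
x_1 = (-2.1909 + 2.1909·(-0.2212) − 2.3735·0.6912)/5.4772 = -0.7880.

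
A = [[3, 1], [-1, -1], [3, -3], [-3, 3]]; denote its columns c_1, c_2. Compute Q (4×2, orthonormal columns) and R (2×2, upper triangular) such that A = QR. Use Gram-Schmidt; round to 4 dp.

q_1 = c_1/‖c_1‖ = (3, -1, 3, -3)/5.2915 = (0.5669, -0.1890, 0.5669, -0.5669).
r_{12} = q_1·c_2 = -2.6458.
u_2 = c_2 + 2.6458·q_1 = (2.5000, -1.5000, -1.5000, 1.5000).
‖u_2‖ = 3.6056, so q_2 = (0.6934, -0.4160, -0.4160, 0.4160).

Q = [[0.5669, 0.6934], [-0.1890, -0.4160], [0.5669, -0.4160], [-0.5669, 0.4160]], R = [[5.2915, -2.6458], [0.0000, 3.6056]]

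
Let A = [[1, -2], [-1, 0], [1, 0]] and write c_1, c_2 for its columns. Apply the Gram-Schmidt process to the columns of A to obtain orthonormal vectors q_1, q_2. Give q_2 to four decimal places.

q_2 = (-0.8165, -0.4082, 0.4082)

c_1 = (1, -1, 1); ‖c_1‖ = 1.7321, so q_1 = (0.5774, -0.5774, 0.5774).
q_1·c_2 = 0.5774·(-2) + (-0.5774)·0 + 0.5774·0 = -1.1547.
u_2 = c_2 + 1.1547·q_1 = (-1.3333, -0.6667, 0.6667).
‖u_2‖ = 1.6330, so q_2 = (-0.8165, -0.4082, 0.4082).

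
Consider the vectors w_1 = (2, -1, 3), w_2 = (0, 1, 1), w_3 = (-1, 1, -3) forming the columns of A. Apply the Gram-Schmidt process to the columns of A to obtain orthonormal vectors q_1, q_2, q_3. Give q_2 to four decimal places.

q_2 = (-0.2182, 0.8729, 0.4364)

q_1 = w_1/‖w_1‖ = (2, -1, 3)/3.7417 = (0.5345, -0.2673, 0.8018).
r_{12} = q_1·w_2 = 0.5345.
u_2 = w_2 − 0.5345·q_1 = (-0.2857, 1.1429, 0.5714).
‖u_2‖ = 1.3093, so q_2 = (-0.2182, 0.8729, 0.4364).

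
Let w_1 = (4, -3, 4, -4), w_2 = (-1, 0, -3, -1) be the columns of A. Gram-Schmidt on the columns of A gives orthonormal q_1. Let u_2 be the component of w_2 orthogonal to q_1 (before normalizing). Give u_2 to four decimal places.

q_1 = w_1/‖w_1‖ = (4, -3, 4, -4)/7.5498 = (0.5298, -0.3974, 0.5298, -0.5298).
r_{12} = q_1·w_2 = -1.5894.
u_2 = w_2 + 1.5894·q_1 = (-0.1579, -0.6316, -2.1579, -1.8421).

u_2 = (-0.1579, -0.6316, -2.1579, -1.8421)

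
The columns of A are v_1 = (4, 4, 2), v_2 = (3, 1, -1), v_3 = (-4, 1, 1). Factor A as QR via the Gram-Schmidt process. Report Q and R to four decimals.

Q = [[0.6667, 0.6128, -0.4243], [0.6667, -0.2357, 0.7071], [0.3333, -0.7542, -0.5657]], R = [[6.0000, 2.3333, -1.6667], [0.0000, 2.3570, -3.4413], [0.0000, 0.0000, 1.8385]]

v_1 = (4, 4, 2); ‖v_1‖ = 6.0000, so q_1 = (0.6667, 0.6667, 0.3333).
q_1·v_2 = 0.6667·3 + 0.6667·1 + 0.3333·(-1) = 2.3333.
u_2 = v_2 − 2.3333·q_1 = (1.4444, -0.5556, -1.7778).
‖u_2‖ = 2.3570, so q_2 = (0.6128, -0.2357, -0.7542).
q_1·v_3 = 0.6667·(-4) + 0.6667·1 + 0.3333·1 = -1.6667; q_2·v_3 = 0.6128·(-4) + (-0.2357)·1 + (-0.7542)·1 = -3.4413.
u_3 = v_3 + 1.6667·q_1 + 3.4413·q_2 = (-0.7800, 1.3000, -1.0400).
‖u_3‖ = 1.8385, so q_3 = (-0.4243, 0.7071, -0.5657).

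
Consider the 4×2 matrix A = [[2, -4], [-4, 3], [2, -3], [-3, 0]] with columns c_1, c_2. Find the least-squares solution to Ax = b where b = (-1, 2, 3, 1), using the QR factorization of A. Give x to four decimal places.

c_1 = (2, -4, 2, -3); ‖c_1‖ = 5.7446, so q_1 = (0.3482, -0.6963, 0.3482, -0.5222).
q_1·c_2 = 0.3482·(-4) + (-0.6963)·3 + 0.3482·(-3) + (-0.5222)·0 = -4.5260.
u_2 = c_2 + 4.5260·q_1 = (-2.4242, -0.1515, -1.4242, -2.3636).
‖u_2‖ = 3.6763, so q_2 = (-0.6594, -0.0412, -0.3874, -0.6429).
Qᵀb = (-1.2185, -1.2282).
Back-substitute: x_2 = -1.2282/3.6763 = -0.3341.
x_1 = (-1.2185 + 4.5260·(-0.3341))/5.7446 = -0.4753.

x = (-0.4753, -0.3341)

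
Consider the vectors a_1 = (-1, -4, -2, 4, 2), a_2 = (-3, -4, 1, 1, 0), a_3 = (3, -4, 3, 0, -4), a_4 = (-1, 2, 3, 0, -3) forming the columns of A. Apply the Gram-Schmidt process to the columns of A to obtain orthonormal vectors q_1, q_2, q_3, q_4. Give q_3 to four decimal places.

q_3 = (0.6979, -0.4314, 0.2498, 0.1181, -0.5005)

a_1 = (-1, -4, -2, 4, 2); ‖a_1‖ = 6.4031, so q_1 = (-0.1562, -0.6247, -0.3123, 0.6247, 0.3123).
q_1·a_2 = (-0.1562)·(-3) + (-0.6247)·(-4) + (-0.3123)·1 + 0.6247·1 + 0.3123·0 = 3.2796.
u_2 = a_2 − 3.2796·q_1 = (-2.4878, -1.9512, 2.0244, -1.0488, -1.0244).
‖u_2‖ = 4.0304, so q_2 = (-0.6173, -0.4841, 0.5023, -0.2602, -0.2542).
q_1·a_3 = (-0.1562)·3 + (-0.6247)·(-4) + (-0.3123)·3 + 0.6247·0 + 0.3123·(-4) = -0.1562; q_2·a_3 = (-0.6173)·3 + (-0.4841)·(-4) + 0.5023·3 + (-0.2602)·0 + (-0.2542)·(-4) = 2.6082.
u_3 = a_3 + 0.1562·q_1 − 2.6082·q_2 = (4.5856, -2.8348, 1.6411, 0.7763, -3.2883).
‖u_3‖ = 6.5706, so q_3 = (0.6979, -0.4314, 0.2498, 0.1181, -0.5005).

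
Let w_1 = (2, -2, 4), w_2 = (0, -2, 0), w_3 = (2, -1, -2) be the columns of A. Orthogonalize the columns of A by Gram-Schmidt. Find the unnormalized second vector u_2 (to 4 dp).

q_1 = w_1/‖w_1‖ = (2, -2, 4)/4.8990 = (0.4082, -0.4082, 0.8165).
r_{12} = q_1·w_2 = 0.8165.
u_2 = w_2 − 0.8165·q_1 = (-0.3333, -1.6667, -0.6667).

u_2 = (-0.3333, -1.6667, -0.6667)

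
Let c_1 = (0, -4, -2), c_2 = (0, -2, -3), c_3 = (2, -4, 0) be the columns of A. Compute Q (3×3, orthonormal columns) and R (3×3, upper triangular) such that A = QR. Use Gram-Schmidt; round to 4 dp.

c_1 = (0, -4, -2); ‖c_1‖ = 4.4721, so q_1 = (0.0000, -0.8944, -0.4472).
q_1·c_2 = 0.0000·0 + (-0.8944)·(-2) + (-0.4472)·(-3) = 3.1305.
u_2 = c_2 − 3.1305·q_1 = (0.0000, 0.8000, -1.6000).
‖u_2‖ = 1.7889, so q_2 = (0.0000, 0.4472, -0.8944).
q_1·c_3 = 0.0000·2 + (-0.8944)·(-4) + (-0.4472)·0 = 3.5777; q_2·c_3 = 0.0000·2 + 0.4472·(-4) + (-0.8944)·0 = -1.7889.
u_3 = c_3 − 3.5777·q_1 + 1.7889·q_2 = (2.0000, 0.0000, 0.0000).
‖u_3‖ = 2.0000, so q_3 = (1.0000, 0.0000, 0.0000).

Q = [[0.0000, 0.0000, 1.0000], [-0.8944, 0.4472, 0.0000], [-0.4472, -0.8944, 0.0000]], R = [[4.4721, 3.1305, 3.5777], [0.0000, 1.7889, -1.7889], [0.0000, 0.0000, 2.0000]]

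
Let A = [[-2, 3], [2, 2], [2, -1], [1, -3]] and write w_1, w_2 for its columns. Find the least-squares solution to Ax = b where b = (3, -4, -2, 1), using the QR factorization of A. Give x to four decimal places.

w_1 = (-2, 2, 2, 1); ‖w_1‖ = 3.6056, so e_1 = (-0.5547, 0.5547, 0.5547, 0.2774).
e_1·w_2 = (-0.5547)·3 + 0.5547·2 + 0.5547·(-1) + 0.2774·(-3) = -1.9415.
u_2 = w_2 + 1.9415·e_1 = (1.9231, 3.0769, 0.0769, -2.4615).
‖u_2‖ = 4.3853, so e_2 = (0.4385, 0.7016, 0.0175, -0.5613).
Qᵀb = (-4.7150, -2.0874).
Back-substitute: x_2 = -2.0874/4.3853 = -0.4760.
x_1 = (-4.7150 + 1.9415·(-0.4760))/3.6056 = -1.5640.

x = (-1.5640, -0.4760)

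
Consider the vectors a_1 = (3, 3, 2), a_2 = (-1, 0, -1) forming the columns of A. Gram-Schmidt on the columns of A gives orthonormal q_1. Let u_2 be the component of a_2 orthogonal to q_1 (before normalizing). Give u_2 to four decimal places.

a_1 = (3, 3, 2); ‖a_1‖ = 4.6904, so q_1 = (0.6396, 0.6396, 0.4264).
q_1·a_2 = 0.6396·(-1) + 0.6396·0 + 0.4264·(-1) = -1.0660.
u_2 = a_2 + 1.0660·q_1 = (-0.3182, 0.6818, -0.5455).

u_2 = (-0.3182, 0.6818, -0.5455)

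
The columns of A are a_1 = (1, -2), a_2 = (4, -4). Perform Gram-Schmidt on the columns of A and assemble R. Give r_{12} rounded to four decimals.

r_{12} = 5.3666

q_1 = a_1/‖a_1‖ = (1, -2)/2.2361 = (0.4472, -0.8944).
r_{12} = q_1·a_2 = 5.3666.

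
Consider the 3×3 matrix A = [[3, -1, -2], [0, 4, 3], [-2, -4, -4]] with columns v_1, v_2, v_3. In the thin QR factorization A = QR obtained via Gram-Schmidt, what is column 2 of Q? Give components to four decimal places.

q_1 = v_1/‖v_1‖ = (3, 0, -2)/3.6056 = (0.8321, 0.0000, -0.5547).
r_{12} = q_1·v_2 = 1.3868.
u_2 = v_2 − 1.3868·q_1 = (-2.1538, 4.0000, -3.2308).
‖u_2‖ = 5.5747, so q_2 = (-0.3864, 0.7175, -0.5795).

q_2 = (-0.3864, 0.7175, -0.5795)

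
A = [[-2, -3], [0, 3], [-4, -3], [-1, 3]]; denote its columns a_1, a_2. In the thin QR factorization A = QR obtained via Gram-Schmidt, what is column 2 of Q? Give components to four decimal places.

a_1 = (-2, 0, -4, -1); ‖a_1‖ = 4.5826, so q_1 = (-0.4364, 0.0000, -0.8729, -0.2182).
q_1·a_2 = (-0.4364)·(-3) + 0.0000·3 + (-0.8729)·(-3) + (-0.2182)·3 = 3.2733.
u_2 = a_2 − 3.2733·q_1 = (-1.5714, 3.0000, -0.1429, 3.7143).
‖u_2‖ = 5.0285, so q_2 = (-0.3125, 0.5966, -0.0284, 0.7386).

q_2 = (-0.3125, 0.5966, -0.0284, 0.7386)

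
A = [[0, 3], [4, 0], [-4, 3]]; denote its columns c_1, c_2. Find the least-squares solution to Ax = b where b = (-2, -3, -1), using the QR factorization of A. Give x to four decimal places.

c_1 = (0, 4, -4); ‖c_1‖ = 5.6569, so e_1 = (0.0000, 0.7071, -0.7071).
e_1·c_2 = 0.0000·3 + 0.7071·0 + (-0.7071)·3 = -2.1213.
u_2 = c_2 + 2.1213·e_1 = (3.0000, 1.5000, 1.5000).
‖u_2‖ = 3.6742, so e_2 = (0.8165, 0.4082, 0.4082).
Qᵀb = (-1.4142, -3.2660).
Back-substitute: x_2 = -3.2660/3.6742 = -0.8889.
x_1 = (-1.4142 + 2.1213·(-0.8889))/5.6569 = -0.5833.

x = (-0.5833, -0.8889)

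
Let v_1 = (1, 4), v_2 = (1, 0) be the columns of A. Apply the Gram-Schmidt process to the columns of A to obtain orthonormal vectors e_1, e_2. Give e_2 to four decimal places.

e_2 = (0.9701, -0.2425)

v_1 = (1, 4); ‖v_1‖ = 4.1231, so e_1 = (0.2425, 0.9701).
e_1·v_2 = 0.2425·1 + 0.9701·0 = 0.2425.
u_2 = v_2 − 0.2425·e_1 = (0.9412, -0.2353).
‖u_2‖ = 0.9701, so e_2 = (0.9701, -0.2425).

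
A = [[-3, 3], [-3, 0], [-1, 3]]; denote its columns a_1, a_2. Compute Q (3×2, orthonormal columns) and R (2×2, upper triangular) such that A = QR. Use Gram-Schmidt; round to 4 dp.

a_1 = (-3, -3, -1); ‖a_1‖ = 4.3589, so e_1 = (-0.6882, -0.6882, -0.2294).
e_1·a_2 = (-0.6882)·3 + (-0.6882)·0 + (-0.2294)·3 = -2.7530.
u_2 = a_2 + 2.7530·e_1 = (1.1053, -1.8947, 2.3684).
‖u_2‖ = 3.2282, so e_2 = (0.3424, -0.5869, 0.7337).

Q = [[-0.6882, 0.3424], [-0.6882, -0.5869], [-0.2294, 0.7337]], R = [[4.3589, -2.7530], [0.0000, 3.2282]]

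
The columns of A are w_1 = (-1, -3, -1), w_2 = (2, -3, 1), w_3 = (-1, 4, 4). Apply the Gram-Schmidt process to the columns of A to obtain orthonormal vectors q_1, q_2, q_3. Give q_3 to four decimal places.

q_1 = w_1/‖w_1‖ = (-1, -3, -1)/3.3166 = (-0.3015, -0.9045, -0.3015).
r_{12} = q_1·w_2 = 1.8091.
u_2 = w_2 − 1.8091·q_1 = (2.5455, -1.3636, 1.5455).
‖u_2‖ = 3.2753, so q_2 = (0.7772, -0.4163, 0.4719).
r_{13} = q_1·w_3 = -4.5227; r_{23} = q_2·w_3 = -0.5551.
u_3 = w_3 + 4.5227·q_1 + 0.5551·q_2 = (-1.9322, -0.3220, 2.8983).
‖u_3‖ = 3.4982, so q_3 = (-0.5523, -0.0921, 0.8285).

q_3 = (-0.5523, -0.0921, 0.8285)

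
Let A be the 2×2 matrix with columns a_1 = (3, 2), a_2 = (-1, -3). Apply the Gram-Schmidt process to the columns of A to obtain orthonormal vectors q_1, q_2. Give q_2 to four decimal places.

q_2 = (0.5547, -0.8321)

a_1 = (3, 2); ‖a_1‖ = 3.6056, so q_1 = (0.8321, 0.5547).
q_1·a_2 = 0.8321·(-1) + 0.5547·(-3) = -2.4962.
u_2 = a_2 + 2.4962·q_1 = (1.0769, -1.6154).
‖u_2‖ = 1.9415, so q_2 = (0.5547, -0.8321).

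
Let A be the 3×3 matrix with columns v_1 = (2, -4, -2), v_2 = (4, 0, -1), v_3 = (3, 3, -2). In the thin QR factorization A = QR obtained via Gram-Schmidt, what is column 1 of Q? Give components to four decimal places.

e_1 = (0.4082, -0.8165, -0.4082)

e_1 = v_1/‖v_1‖ = (2, -4, -2)/4.8990 = (0.4082, -0.8165, -0.4082).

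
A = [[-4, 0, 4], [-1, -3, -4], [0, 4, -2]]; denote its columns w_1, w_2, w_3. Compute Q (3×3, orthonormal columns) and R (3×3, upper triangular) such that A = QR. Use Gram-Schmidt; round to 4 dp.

e_1 = w_1/‖w_1‖ = (-4, -1, 0)/4.1231 = (-0.9701, -0.2425, 0.0000).
r_{12} = e_1·w_2 = 0.7276.
u_2 = w_2 − 0.7276·e_1 = (0.7059, -2.8235, 4.0000).
‖u_2‖ = 4.9468, so e_2 = (0.1427, -0.5708, 0.8086).
r_{13} = e_1·w_3 = -2.9104; r_{23} = e_2·w_3 = 1.2367.
u_3 = w_3 + 2.9104·e_1 − 1.2367·e_2 = (1.0000, -4.0000, -3.0000).
‖u_3‖ = 5.0990, so e_3 = (0.1961, -0.7845, -0.5883).

Q = [[-0.9701, 0.1427, 0.1961], [-0.2425, -0.5708, -0.7845], [0.0000, 0.8086, -0.5883]], R = [[4.1231, 0.7276, -2.9104], [0.0000, 4.9468, 1.2367], [0.0000, 0.0000, 5.0990]]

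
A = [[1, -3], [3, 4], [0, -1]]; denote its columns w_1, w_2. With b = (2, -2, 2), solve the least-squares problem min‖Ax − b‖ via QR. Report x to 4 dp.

e_1 = w_1/‖w_1‖ = (1, 3, 0)/3.1623 = (0.3162, 0.9487, 0.0000).
r_{12} = e_1·w_2 = 2.8460.
u_2 = w_2 − 2.8460·e_1 = (-3.9000, 1.3000, -1.0000).
‖u_2‖ = 4.2308, so e_2 = (-0.9218, 0.3073, -0.2364).
Qᵀb = (-1.2649, -2.9309).
Back-substitute: x_2 = -2.9309/4.2308 = -0.6927.
x_1 = (-1.2649 − 2.8460·(-0.6927))/3.1623 = 0.2235.

x = (0.2235, -0.6927)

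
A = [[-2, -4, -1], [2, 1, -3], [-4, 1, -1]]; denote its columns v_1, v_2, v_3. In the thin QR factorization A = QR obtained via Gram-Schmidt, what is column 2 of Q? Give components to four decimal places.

q_2 = (-0.8616, 0.1231, 0.4924)

q_1 = v_1/‖v_1‖ = (-2, 2, -4)/4.8990 = (-0.4082, 0.4082, -0.8165).
r_{12} = q_1·v_2 = 1.2247.
u_2 = v_2 − 1.2247·q_1 = (-3.5000, 0.5000, 2.0000).
‖u_2‖ = 4.0620, so q_2 = (-0.8616, 0.1231, 0.4924).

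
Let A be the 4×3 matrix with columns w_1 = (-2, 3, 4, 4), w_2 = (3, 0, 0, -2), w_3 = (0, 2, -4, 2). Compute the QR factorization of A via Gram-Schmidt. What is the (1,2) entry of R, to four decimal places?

w_1 = (-2, 3, 4, 4); ‖w_1‖ = 6.7082, so q_1 = (-0.2981, 0.4472, 0.5963, 0.5963).
r_{12} = q_1·w_2 = -2.0870.

r_{12} = -2.0870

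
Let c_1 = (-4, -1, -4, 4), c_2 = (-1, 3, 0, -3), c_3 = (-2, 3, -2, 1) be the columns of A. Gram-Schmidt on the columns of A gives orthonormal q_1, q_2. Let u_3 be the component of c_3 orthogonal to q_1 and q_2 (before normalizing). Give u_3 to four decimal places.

c_1 = (-4, -1, -4, 4); ‖c_1‖ = 7.0000, so q_1 = (-0.5714, -0.1429, -0.5714, 0.5714).
q_1·c_2 = (-0.5714)·(-1) + (-0.1429)·3 + (-0.5714)·0 + 0.5714·(-3) = -1.5714.
u_2 = c_2 + 1.5714·q_1 = (-1.8980, 2.7755, -0.8980, -2.1020).
‖u_2‖ = 4.0658, so q_2 = (-0.4668, 0.6827, -0.2209, -0.5170).
q_1·c_3 = (-0.5714)·(-2) + (-0.1429)·3 + (-0.5714)·(-2) + 0.5714·1 = 2.4286; q_2·c_3 = (-0.4668)·(-2) + 0.6827·3 + (-0.2209)·(-2) + (-0.5170)·1 = 2.9063.
u_3 = c_3 − 2.4286·q_1 − 2.9063·q_2 = (0.7444, 1.3630, 0.0296, 1.1148).

u_3 = (0.7444, 1.3630, 0.0296, 1.1148)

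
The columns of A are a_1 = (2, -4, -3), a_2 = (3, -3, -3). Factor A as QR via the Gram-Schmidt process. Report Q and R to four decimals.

Q = [[0.3714, 0.8339], [-0.7428, 0.5307], [-0.5571, -0.1516]], R = [[5.3852, 5.0138], [0.0000, 1.3646]]

a_1 = (2, -4, -3); ‖a_1‖ = 5.3852, so e_1 = (0.3714, -0.7428, -0.5571).
e_1·a_2 = 0.3714·3 + (-0.7428)·(-3) + (-0.5571)·(-3) = 5.0138.
u_2 = a_2 − 5.0138·e_1 = (1.1379, 0.7241, -0.2069).
‖u_2‖ = 1.3646, so e_2 = (0.8339, 0.5307, -0.1516).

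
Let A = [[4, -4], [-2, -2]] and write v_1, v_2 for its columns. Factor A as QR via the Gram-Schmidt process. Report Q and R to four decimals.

Q = [[0.8944, -0.4472], [-0.4472, -0.8944]], R = [[4.4721, -2.6833], [0.0000, 3.5777]]

v_1 = (4, -2); ‖v_1‖ = 4.4721, so q_1 = (0.8944, -0.4472).
q_1·v_2 = 0.8944·(-4) + (-0.4472)·(-2) = -2.6833.
u_2 = v_2 + 2.6833·q_1 = (-1.6000, -3.2000).
‖u_2‖ = 3.5777, so q_2 = (-0.4472, -0.8944).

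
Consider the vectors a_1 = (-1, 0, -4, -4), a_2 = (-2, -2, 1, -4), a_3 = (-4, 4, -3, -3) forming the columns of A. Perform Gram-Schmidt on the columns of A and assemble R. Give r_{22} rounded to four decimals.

r_{22} = 4.3658

a_1 = (-1, 0, -4, -4); ‖a_1‖ = 5.7446, so q_1 = (-0.1741, 0.0000, -0.6963, -0.6963).
q_1·a_2 = (-0.1741)·(-2) + 0.0000·(-2) + (-0.6963)·1 + (-0.6963)·(-4) = 2.4371.
u_2 = a_2 − 2.4371·q_1 = (-1.5758, -2.0000, 2.6970, -2.3030).
r_{22} = ‖u_2‖ = 4.3658.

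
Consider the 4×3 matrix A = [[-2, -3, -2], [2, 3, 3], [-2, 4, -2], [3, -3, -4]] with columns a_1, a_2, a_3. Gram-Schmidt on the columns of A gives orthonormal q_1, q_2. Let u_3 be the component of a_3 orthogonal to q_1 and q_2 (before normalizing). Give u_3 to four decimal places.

u_3 = (-0.1902, 1.1902, -3.4510, -3.2210)

q_1 = a_1/‖a_1‖ = (-2, 2, -2, 3)/4.5826 = (-0.4364, 0.4364, -0.4364, 0.6547).
r_{12} = q_1·a_2 = -1.0911.
u_2 = a_2 + 1.0911·q_1 = (-3.4762, 3.4762, 3.5238, -2.2857).
‖u_2‖ = 6.4660, so q_2 = (-0.5376, 0.5376, 0.5450, -0.3535).
r_{13} = q_1·a_3 = 0.4364; r_{23} = q_2·a_3 = 3.0121.
u_3 = a_3 − 0.4364·q_1 − 3.0121·q_2 = (-0.1902, 1.1902, -3.4510, -3.2210).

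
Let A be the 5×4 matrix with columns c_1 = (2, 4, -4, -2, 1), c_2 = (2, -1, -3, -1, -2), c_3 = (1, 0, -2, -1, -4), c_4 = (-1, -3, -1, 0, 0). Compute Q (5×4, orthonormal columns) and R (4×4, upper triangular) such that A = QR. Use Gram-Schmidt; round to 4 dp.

c_1 = (2, 4, -4, -2, 1); ‖c_1‖ = 6.4031, so q_1 = (0.3123, 0.6247, -0.6247, -0.3123, 0.1562).
q_1·c_2 = 0.3123·2 + 0.6247·(-1) + (-0.6247)·(-3) + (-0.3123)·(-1) + 0.1562·(-2) = 1.8741.
u_2 = c_2 − 1.8741·q_1 = (1.4146, -2.1707, -1.8293, -0.4146, -2.2927).
‖u_2‖ = 3.9355, so q_2 = (0.3595, -0.5516, -0.4648, -0.1054, -0.5826).
q_1·c_3 = 0.3123·1 + 0.6247·0 + (-0.6247)·(-2) + (-0.3123)·(-1) + 0.1562·(-4) = 1.2494; q_2·c_3 = 0.3595·1 + (-0.5516)·0 + (-0.4648)·(-2) + (-0.1054)·(-1) + (-0.5826)·(-4) = 3.7247.
u_3 = c_3 − 1.2494·q_1 − 3.7247·q_2 = (-0.7291, 1.2740, 0.5118, -0.2173, -2.0252).
‖u_3‖ = 2.5623, so q_3 = (-0.2846, 0.4972, 0.1997, -0.0848, -0.7904).
q_1·c_4 = 0.3123·(-1) + 0.6247·(-3) + (-0.6247)·(-1) + (-0.3123)·0 + 0.1562·0 = -1.5617; q_2·c_4 = 0.3595·(-1) + (-0.5516)·(-3) + (-0.4648)·(-1) + (-0.1054)·0 + (-0.5826)·0 = 1.7601; q_3·c_4 = (-0.2846)·(-1) + 0.4972·(-3) + 0.1997·(-1) + (-0.0848)·0 + (-0.7904)·0 = -1.4068.
u_4 = c_4 + 1.5617·q_1 − 1.7601·q_2 + 1.4068·q_3 = (-1.5452, -0.3540, -0.8765, -0.4217, 0.1574).
‖u_4‖ = 1.8665, so q_4 = (-0.8279, -0.1897, -0.4696, -0.2259, 0.0843).

Q = [[0.3123, 0.3595, -0.2846, -0.8279], [0.6247, -0.5516, 0.4972, -0.1897], [-0.6247, -0.4648, 0.1997, -0.4696], [-0.3123, -0.1054, -0.0848, -0.2259], [0.1562, -0.5826, -0.7904, 0.0843]], R = [[6.4031, 1.8741, 1.2494, -1.5617], [0.0000, 3.9355, 3.7247, 1.7601], [0.0000, 0.0000, 2.5623, -1.4068], [0.0000, 0.0000, 0.0000, 1.8665]]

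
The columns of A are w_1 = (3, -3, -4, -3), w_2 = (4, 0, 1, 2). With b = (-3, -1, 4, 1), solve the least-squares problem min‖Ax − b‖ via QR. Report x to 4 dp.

w_1 = (3, -3, -4, -3); ‖w_1‖ = 6.5574, so q_1 = (0.4575, -0.4575, -0.6100, -0.4575).
q_1·w_2 = 0.4575·4 + (-0.4575)·0 + (-0.6100)·1 + (-0.4575)·2 = 0.3050.
u_2 = w_2 − 0.3050·q_1 = (3.8605, 0.1395, 1.1860, 2.1395).
‖u_2‖ = 4.5724, so q_2 = (0.8443, 0.0305, 0.2594, 0.4679).
Qᵀb = (-3.8125, -1.0579).
Back-substitute: x_2 = -1.0579/4.5724 = -0.2314.
x_1 = (-3.8125 − 0.3050·(-0.2314))/6.5574 = -0.5706.

x = (-0.5706, -0.2314)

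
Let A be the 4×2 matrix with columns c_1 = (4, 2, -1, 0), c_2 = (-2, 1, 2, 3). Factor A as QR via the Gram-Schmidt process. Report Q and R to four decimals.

c_1 = (4, 2, -1, 0); ‖c_1‖ = 4.5826, so e_1 = (0.8729, 0.4364, -0.2182, 0.0000).
e_1·c_2 = 0.8729·(-2) + 0.4364·1 + (-0.2182)·2 + 0.0000·3 = -1.7457.
u_2 = c_2 + 1.7457·e_1 = (-0.4762, 1.7619, 1.6190, 3.0000).
‖u_2‖ = 3.8668, so e_2 = (-0.1231, 0.4556, 0.4187, 0.7758).

Q = [[0.8729, -0.1231], [0.4364, 0.4556], [-0.2182, 0.4187], [0.0000, 0.7758]], R = [[4.5826, -1.7457], [0.0000, 3.8668]]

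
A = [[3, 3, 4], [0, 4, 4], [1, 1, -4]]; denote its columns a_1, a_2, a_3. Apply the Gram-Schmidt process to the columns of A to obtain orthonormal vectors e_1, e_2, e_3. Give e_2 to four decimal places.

e_2 = (0.0000, 1.0000, 0.0000)

e_1 = a_1/‖a_1‖ = (3, 0, 1)/3.1623 = (0.9487, 0.0000, 0.3162).
r_{12} = e_1·a_2 = 3.1623.
u_2 = a_2 − 3.1623·e_1 = (0.0000, 4.0000, 0.0000).
‖u_2‖ = 4.0000, so e_2 = (0.0000, 1.0000, 0.0000).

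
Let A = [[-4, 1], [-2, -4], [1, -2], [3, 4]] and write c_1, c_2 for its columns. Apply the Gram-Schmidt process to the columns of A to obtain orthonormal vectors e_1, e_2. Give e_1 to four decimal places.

c_1 = (-4, -2, 1, 3); ‖c_1‖ = 5.4772, so e_1 = (-0.7303, -0.3651, 0.1826, 0.5477).

e_1 = (-0.7303, -0.3651, 0.1826, 0.5477)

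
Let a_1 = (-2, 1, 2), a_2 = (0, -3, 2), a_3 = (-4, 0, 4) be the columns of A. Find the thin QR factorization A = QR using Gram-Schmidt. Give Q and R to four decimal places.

Q = [[-0.6667, 0.0619, -0.7428], [0.3333, -0.8666, -0.3714], [0.6667, 0.4952, -0.5571]], R = [[3.0000, 0.3333, 5.3333], [0.0000, 3.5901, 1.7332], [0.0000, 0.0000, 0.7428]]

a_1 = (-2, 1, 2); ‖a_1‖ = 3.0000, so e_1 = (-0.6667, 0.3333, 0.6667).
e_1·a_2 = (-0.6667)·0 + 0.3333·(-3) + 0.6667·2 = 0.3333.
u_2 = a_2 − 0.3333·e_1 = (0.2222, -3.1111, 1.7778).
‖u_2‖ = 3.5901, so e_2 = (0.0619, -0.8666, 0.4952).
e_1·a_3 = (-0.6667)·(-4) + 0.3333·0 + 0.6667·4 = 5.3333; e_2·a_3 = 0.0619·(-4) + (-0.8666)·0 + 0.4952·4 = 1.7332.
u_3 = a_3 − 5.3333·e_1 − 1.7332·e_2 = (-0.5517, -0.2759, -0.4138).
‖u_3‖ = 0.7428, so e_3 = (-0.7428, -0.3714, -0.5571).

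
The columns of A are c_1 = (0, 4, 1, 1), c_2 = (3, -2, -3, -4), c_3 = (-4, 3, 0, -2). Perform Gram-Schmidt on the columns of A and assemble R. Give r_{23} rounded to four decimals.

r_{23} = -0.3300

c_1 = (0, 4, 1, 1); ‖c_1‖ = 4.2426, so q_1 = (0.0000, 0.9428, 0.2357, 0.2357).
q_1·c_2 = 0.0000·3 + 0.9428·(-2) + 0.2357·(-3) + 0.2357·(-4) = -3.5355.
u_2 = c_2 + 3.5355·q_1 = (3.0000, 1.3333, -2.1667, -3.1667).
‖u_2‖ = 5.0498, so q_2 = (0.5941, 0.2640, -0.4291, -0.6271).
r_{23} = q_2·c_3 = -0.3300.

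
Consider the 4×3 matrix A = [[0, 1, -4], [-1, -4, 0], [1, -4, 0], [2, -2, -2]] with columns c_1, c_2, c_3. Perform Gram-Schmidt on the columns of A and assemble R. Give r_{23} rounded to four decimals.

r_{23} = -0.4551

q_1 = c_1/‖c_1‖ = (0, -1, 1, 2)/2.4495 = (0.0000, -0.4082, 0.4082, 0.8165).
r_{12} = q_1·c_2 = -1.6330.
u_2 = c_2 + 1.6330·q_1 = (1.0000, -4.6667, -3.3333, -0.6667).
‖u_2‖ = 5.8595, so q_2 = (0.1707, -0.7964, -0.5689, -0.1138).
r_{23} = q_2·c_3 = -0.4551.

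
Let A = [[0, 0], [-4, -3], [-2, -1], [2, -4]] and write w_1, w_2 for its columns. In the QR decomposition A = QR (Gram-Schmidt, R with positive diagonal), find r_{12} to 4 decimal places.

r_{12} = 1.2247

w_1 = (0, -4, -2, 2); ‖w_1‖ = 4.8990, so q_1 = (0.0000, -0.8165, -0.4082, 0.4082).
r_{12} = q_1·w_2 = 1.2247.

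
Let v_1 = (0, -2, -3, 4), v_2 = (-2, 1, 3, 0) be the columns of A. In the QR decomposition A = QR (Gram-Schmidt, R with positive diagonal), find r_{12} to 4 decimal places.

r_{12} = -2.0426

v_1 = (0, -2, -3, 4); ‖v_1‖ = 5.3852, so e_1 = (0.0000, -0.3714, -0.5571, 0.7428).
r_{12} = e_1·v_2 = -2.0426.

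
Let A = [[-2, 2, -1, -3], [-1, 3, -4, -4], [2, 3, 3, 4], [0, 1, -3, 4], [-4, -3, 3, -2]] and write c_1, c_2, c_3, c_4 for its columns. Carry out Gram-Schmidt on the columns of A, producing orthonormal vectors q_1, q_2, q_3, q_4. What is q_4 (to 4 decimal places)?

q_4 = (-0.0607, -0.2848, 0.2597, 0.8912, 0.2314)

c_1 = (-2, -1, 2, 0, -4); ‖c_1‖ = 5.0000, so q_1 = (-0.4000, -0.2000, 0.4000, 0.0000, -0.8000).
q_1·c_2 = (-0.4000)·2 + (-0.2000)·3 + 0.4000·3 + 0.0000·1 + (-0.8000)·(-3) = 2.2000.
u_2 = c_2 − 2.2000·q_1 = (2.8800, 3.4400, 2.1200, 1.0000, -1.2400).
‖u_2‖ = 5.2115, so q_2 = (0.5526, 0.6601, 0.4068, 0.1919, -0.2379).
q_1·c_3 = (-0.4000)·(-1) + (-0.2000)·(-4) + 0.4000·3 + 0.0000·(-3) + (-0.8000)·3 = 0.0000; q_2·c_3 = 0.5526·(-1) + 0.6601·(-4) + 0.4068·3 + 0.1919·(-3) + (-0.2379)·3 = -3.2620.
u_3 = c_3 − 0.0000·q_1 + 3.2620·q_2 = (0.8027, -1.8468, 4.3270, -2.3741, 2.2239).
‖u_3‖ = 5.7758, so q_3 = (0.1390, -0.3198, 0.7492, -0.4110, 0.3850).
q_1·c_4 = (-0.4000)·(-3) + (-0.2000)·(-4) + 0.4000·4 + 0.0000·4 + (-0.8000)·(-2) = 5.2000; q_2·c_4 = 0.5526·(-3) + 0.6601·(-4) + 0.4068·4 + 0.1919·4 + (-0.2379)·(-2) = -1.4276; q_3·c_4 = 0.1390·(-3) + (-0.3198)·(-4) + 0.7492·4 + (-0.4110)·4 + 0.3850·(-2) = 1.4445.
u_4 = c_4 − 5.2000·q_1 + 1.4276·q_2 − 1.4445·q_3 = (-0.3318, -1.5558, 1.4186, 4.8677, 1.2641).
‖u_4‖ = 5.4622, so q_4 = (-0.0607, -0.2848, 0.2597, 0.8912, 0.2314).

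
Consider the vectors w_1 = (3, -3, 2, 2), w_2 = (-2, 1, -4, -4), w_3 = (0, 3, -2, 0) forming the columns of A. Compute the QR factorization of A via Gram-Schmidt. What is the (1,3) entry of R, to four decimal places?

r_{13} = -2.5495

q_1 = w_1/‖w_1‖ = (3, -3, 2, 2)/5.0990 = (0.5883, -0.5883, 0.3922, 0.3922).
r_{13} = q_1·w_3 = -2.5495.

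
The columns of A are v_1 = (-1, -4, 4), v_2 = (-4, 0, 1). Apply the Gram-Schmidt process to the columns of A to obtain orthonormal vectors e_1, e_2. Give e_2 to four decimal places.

v_1 = (-1, -4, 4); ‖v_1‖ = 5.7446, so e_1 = (-0.1741, -0.6963, 0.6963).
e_1·v_2 = (-0.1741)·(-4) + (-0.6963)·0 + 0.6963·1 = 1.3926.
u_2 = v_2 − 1.3926·e_1 = (-3.7576, 0.9697, 0.0303).
‖u_2‖ = 3.8808, so e_2 = (-0.9682, 0.2499, 0.0078).

e_2 = (-0.9682, 0.2499, 0.0078)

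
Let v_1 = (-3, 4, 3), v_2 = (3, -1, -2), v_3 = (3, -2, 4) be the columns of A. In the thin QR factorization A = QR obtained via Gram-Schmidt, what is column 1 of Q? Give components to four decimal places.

q_1 = (-0.5145, 0.6860, 0.5145)

v_1 = (-3, 4, 3); ‖v_1‖ = 5.8310, so q_1 = (-0.5145, 0.6860, 0.5145).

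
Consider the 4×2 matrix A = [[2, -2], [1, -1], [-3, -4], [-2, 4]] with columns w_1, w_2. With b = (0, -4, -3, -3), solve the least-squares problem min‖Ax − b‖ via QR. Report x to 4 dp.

x = (0.6180, 0.1248)

w_1 = (2, 1, -3, -2); ‖w_1‖ = 4.2426, so e_1 = (0.4714, 0.2357, -0.7071, -0.4714).
e_1·w_2 = 0.4714·(-2) + 0.2357·(-1) + (-0.7071)·(-4) + (-0.4714)·4 = -0.2357.
u_2 = w_2 + 0.2357·e_1 = (-1.8889, -0.9444, -4.1667, 3.8889).
‖u_2‖ = 6.0782, so e_2 = (-0.3108, -0.1554, -0.6855, 0.6398).
Qᵀb = (2.5927, 0.7586).
Back-substitute: x_2 = 0.7586/6.0782 = 0.1248.
x_1 = (2.5927 + 0.2357·0.1248)/4.2426 = 0.6180.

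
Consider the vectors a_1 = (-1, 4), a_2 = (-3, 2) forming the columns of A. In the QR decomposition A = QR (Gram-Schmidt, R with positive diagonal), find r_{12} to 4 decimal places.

r_{12} = 2.6679

q_1 = a_1/‖a_1‖ = (-1, 4)/4.1231 = (-0.2425, 0.9701).
r_{12} = q_1·a_2 = 2.6679.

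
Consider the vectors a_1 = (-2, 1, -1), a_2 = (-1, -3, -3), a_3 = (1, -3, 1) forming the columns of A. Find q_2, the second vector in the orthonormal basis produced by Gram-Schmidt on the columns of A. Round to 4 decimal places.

a_1 = (-2, 1, -1); ‖a_1‖ = 2.4495, so q_1 = (-0.8165, 0.4082, -0.4082).
q_1·a_2 = (-0.8165)·(-1) + 0.4082·(-3) + (-0.4082)·(-3) = 0.8165.
u_2 = a_2 − 0.8165·q_1 = (-0.3333, -3.3333, -2.6667).
‖u_2‖ = 4.2817, so q_2 = (-0.0778, -0.7785, -0.6228).

q_2 = (-0.0778, -0.7785, -0.6228)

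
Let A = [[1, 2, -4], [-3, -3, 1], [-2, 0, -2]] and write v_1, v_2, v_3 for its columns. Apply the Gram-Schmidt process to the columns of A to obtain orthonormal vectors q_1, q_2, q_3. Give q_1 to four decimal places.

q_1 = v_1/‖v_1‖ = (1, -3, -2)/3.7417 = (0.2673, -0.8018, -0.5345).

q_1 = (0.2673, -0.8018, -0.5345)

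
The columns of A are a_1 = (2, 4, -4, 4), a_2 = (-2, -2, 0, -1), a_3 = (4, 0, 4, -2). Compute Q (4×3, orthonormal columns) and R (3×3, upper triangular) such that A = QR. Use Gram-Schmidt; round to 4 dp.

Q = [[0.2774, -0.6857, 0.6729], [0.5547, -0.3810, -0.6168], [-0.5547, -0.6096, -0.3925], [0.5547, 0.1143, -0.1122]], R = [[7.2111, -2.2188, -2.2188], [0.0000, 2.0191, -5.4098], [0.0000, 0.0000, 1.3459]]

a_1 = (2, 4, -4, 4); ‖a_1‖ = 7.2111, so e_1 = (0.2774, 0.5547, -0.5547, 0.5547).
e_1·a_2 = 0.2774·(-2) + 0.5547·(-2) + (-0.5547)·0 + 0.5547·(-1) = -2.2188.
u_2 = a_2 + 2.2188·e_1 = (-1.3846, -0.7692, -1.2308, 0.2308).
‖u_2‖ = 2.0191, so e_2 = (-0.6857, -0.3810, -0.6096, 0.1143).
e_1·a_3 = 0.2774·4 + 0.5547·0 + (-0.5547)·4 + 0.5547·(-2) = -2.2188; e_2·a_3 = (-0.6857)·4 + (-0.3810)·0 + (-0.6096)·4 + 0.1143·(-2) = -5.4098.
u_3 = a_3 + 2.2188·e_1 + 5.4098·e_2 = (0.9057, -0.8302, -0.5283, -0.1509).
‖u_3‖ = 1.3459, so e_3 = (0.6729, -0.6168, -0.3925, -0.1122).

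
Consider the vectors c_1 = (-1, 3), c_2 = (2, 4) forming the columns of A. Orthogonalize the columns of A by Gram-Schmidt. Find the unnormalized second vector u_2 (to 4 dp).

e_1 = c_1/‖c_1‖ = (-1, 3)/3.1623 = (-0.3162, 0.9487).
r_{12} = e_1·c_2 = 3.1623.
u_2 = c_2 − 3.1623·e_1 = (3.0000, 1.0000).

u_2 = (3.0000, 1.0000)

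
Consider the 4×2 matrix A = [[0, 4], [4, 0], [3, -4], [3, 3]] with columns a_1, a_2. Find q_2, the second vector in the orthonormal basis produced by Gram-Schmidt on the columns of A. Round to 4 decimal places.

a_1 = (0, 4, 3, 3); ‖a_1‖ = 5.8310, so q_1 = (0.0000, 0.6860, 0.5145, 0.5145).
q_1·a_2 = 0.0000·4 + 0.6860·0 + 0.5145·(-4) + 0.5145·3 = -0.5145.
u_2 = a_2 + 0.5145·q_1 = (4.0000, 0.3529, -3.7353, 3.2647).
‖u_2‖ = 6.3824, so q_2 = (0.6267, 0.0553, -0.5852, 0.5115).

q_2 = (0.6267, 0.0553, -0.5852, 0.5115)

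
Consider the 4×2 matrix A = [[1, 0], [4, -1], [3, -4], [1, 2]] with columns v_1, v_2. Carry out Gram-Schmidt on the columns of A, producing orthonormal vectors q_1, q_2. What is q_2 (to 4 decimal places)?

q_2 = (0.1399, 0.2898, -0.6594, 0.6794)

v_1 = (1, 4, 3, 1); ‖v_1‖ = 5.1962, so q_1 = (0.1925, 0.7698, 0.5774, 0.1925).
q_1·v_2 = 0.1925·0 + 0.7698·(-1) + 0.5774·(-4) + 0.1925·2 = -2.6943.
u_2 = v_2 + 2.6943·q_1 = (0.5185, 1.0741, -2.4444, 2.5185).
‖u_2‖ = 3.7069, so q_2 = (0.1399, 0.2898, -0.6594, 0.6794).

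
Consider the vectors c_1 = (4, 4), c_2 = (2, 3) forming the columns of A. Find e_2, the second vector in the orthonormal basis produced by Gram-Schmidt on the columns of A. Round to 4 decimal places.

e_2 = (-0.7071, 0.7071)

c_1 = (4, 4); ‖c_1‖ = 5.6569, so e_1 = (0.7071, 0.7071).
e_1·c_2 = 0.7071·2 + 0.7071·3 = 3.5355.
u_2 = c_2 − 3.5355·e_1 = (-0.5000, 0.5000).
‖u_2‖ = 0.7071, so e_2 = (-0.7071, 0.7071).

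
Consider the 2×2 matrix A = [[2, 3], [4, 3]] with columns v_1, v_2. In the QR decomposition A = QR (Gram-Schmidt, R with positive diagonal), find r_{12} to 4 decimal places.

v_1 = (2, 4); ‖v_1‖ = 4.4721, so e_1 = (0.4472, 0.8944).
r_{12} = e_1·v_2 = 4.0249.

r_{12} = 4.0249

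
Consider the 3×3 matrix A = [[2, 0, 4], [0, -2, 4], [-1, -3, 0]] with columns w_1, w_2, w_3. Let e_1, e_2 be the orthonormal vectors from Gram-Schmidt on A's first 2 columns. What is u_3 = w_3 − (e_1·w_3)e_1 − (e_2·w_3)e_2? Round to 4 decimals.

w_1 = (2, 0, -1); ‖w_1‖ = 2.2361, so e_1 = (0.8944, 0.0000, -0.4472).
e_1·w_2 = 0.8944·0 + 0.0000·(-2) + (-0.4472)·(-3) = 1.3416.
u_2 = w_2 − 1.3416·e_1 = (-1.2000, -2.0000, -2.4000).
‖u_2‖ = 3.3466, so e_2 = (-0.3586, -0.5976, -0.7171).
e_1·w_3 = 0.8944·4 + 0.0000·4 + (-0.4472)·0 = 3.5777; e_2·w_3 = (-0.3586)·4 + (-0.5976)·4 + (-0.7171)·0 = -3.8247.
u_3 = w_3 − 3.5777·e_1 + 3.8247·e_2 = (-0.5714, 1.7143, -1.1429).

u_3 = (-0.5714, 1.7143, -1.1429)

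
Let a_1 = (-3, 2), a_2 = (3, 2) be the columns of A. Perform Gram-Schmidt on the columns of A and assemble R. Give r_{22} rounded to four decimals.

r_{22} = 3.3282

a_1 = (-3, 2); ‖a_1‖ = 3.6056, so e_1 = (-0.8321, 0.5547).
e_1·a_2 = (-0.8321)·3 + 0.5547·2 = -1.3868.
u_2 = a_2 + 1.3868·e_1 = (1.8462, 2.7692).
r_{22} = ‖u_2‖ = 3.3282.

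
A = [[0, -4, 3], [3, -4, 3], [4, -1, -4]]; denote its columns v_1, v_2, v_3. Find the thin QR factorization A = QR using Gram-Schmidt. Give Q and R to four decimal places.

Q = [[0.0000, -0.8384, -0.5450], [0.6000, -0.4360, 0.6708], [0.8000, 0.3270, -0.5031]], R = [[5.0000, -3.2000, -1.4000], [0.0000, 4.7707, -5.1313], [0.0000, 0.0000, 2.3896]]

v_1 = (0, 3, 4); ‖v_1‖ = 5.0000, so e_1 = (0.0000, 0.6000, 0.8000).
e_1·v_2 = 0.0000·(-4) + 0.6000·(-4) + 0.8000·(-1) = -3.2000.
u_2 = v_2 + 3.2000·e_1 = (-4.0000, -2.0800, 1.5600).
‖u_2‖ = 4.7707, so e_2 = (-0.8384, -0.4360, 0.3270).
e_1·v_3 = 0.0000·3 + 0.6000·3 + 0.8000·(-4) = -1.4000; e_2·v_3 = (-0.8384)·3 + (-0.4360)·3 + 0.3270·(-4) = -5.1313.
u_3 = v_3 + 1.4000·e_1 + 5.1313·e_2 = (-1.3023, 1.6028, -1.2021).
‖u_3‖ = 2.3896, so e_3 = (-0.5450, 0.6708, -0.5031).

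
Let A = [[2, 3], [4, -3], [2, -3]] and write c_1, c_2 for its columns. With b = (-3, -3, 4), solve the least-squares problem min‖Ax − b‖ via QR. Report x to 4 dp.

x = (-0.8214, -0.8095)

c_1 = (2, 4, 2); ‖c_1‖ = 4.8990, so q_1 = (0.4082, 0.8165, 0.4082).
q_1·c_2 = 0.4082·3 + 0.8165·(-3) + 0.4082·(-3) = -2.4495.
u_2 = c_2 + 2.4495·q_1 = (4.0000, -1.0000, -2.0000).
‖u_2‖ = 4.5826, so q_2 = (0.8729, -0.2182, -0.4364).
Qᵀb = (-2.0412, -3.7097).
Back-substitute: x_2 = -3.7097/4.5826 = -0.8095.
x_1 = (-2.0412 + 2.4495·(-0.8095))/4.8990 = -0.8214.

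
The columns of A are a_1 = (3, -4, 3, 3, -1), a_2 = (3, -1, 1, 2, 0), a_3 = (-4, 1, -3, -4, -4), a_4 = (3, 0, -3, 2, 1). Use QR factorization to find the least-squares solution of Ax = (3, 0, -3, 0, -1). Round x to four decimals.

x = (-0.2685, 1.2553, 0.5401, 0.6040)

e_1 = a_1/‖a_1‖ = (3, -4, 3, 3, -1)/6.6332 = (0.4523, -0.6030, 0.4523, 0.4523, -0.1508).
r_{12} = e_1·a_2 = 3.3166.
u_2 = a_2 − 3.3166·e_1 = (1.5000, 1.0000, -0.5000, 0.5000, 0.5000).
‖u_2‖ = 2.0000, so e_2 = (0.7500, 0.5000, -0.2500, 0.2500, 0.2500).
r_{13} = e_1·a_3 = -4.9749; r_{23} = e_2·a_3 = -3.7500.
u_3 = a_3 + 4.9749·e_1 + 3.7500·e_2 = (1.0625, -0.1250, -1.6875, -0.8125, -3.8125).
‖u_3‖ = 4.3804, so e_3 = (0.2426, -0.0285, -0.3852, -0.1855, -0.8704).
r_{14} = e_1·a_4 = 0.7538; r_{24} = e_2·a_4 = 3.7500; r_{34} = e_3·a_4 = 0.6421.
u_4 = a_4 − 0.7538·e_1 − 3.7500·e_2 − 0.6421·e_3 = (-0.3092, -1.4021, -2.1561, 0.8407, 0.7350).
‖u_4‖ = 2.8208, so e_4 = (-0.1096, -0.4971, -0.7643, 0.2980, 0.2606).
Qᵀb = (0.1508, 2.7500, 2.7538, 1.7037).
Back-substitute: x_4 = 1.7037/2.8208 = 0.6040.
x_3 = (2.7538 − 0.6421·0.6040)/4.3804 = 0.5401.
x_2 = (2.7500 + 3.7500·0.5401 − 3.7500·0.6040)/2.0000 = 1.2553.
x_1 = (0.1508 − 3.3166·1.2553 + 4.9749·0.5401 − 0.7538·0.6040)/6.6332 = -0.2685.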